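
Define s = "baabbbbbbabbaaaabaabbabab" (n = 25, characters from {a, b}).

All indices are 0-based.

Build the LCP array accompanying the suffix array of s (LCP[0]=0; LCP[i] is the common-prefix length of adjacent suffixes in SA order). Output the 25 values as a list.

sorted suffixes:
  #0 SA[0]=12  'aaaabaabbabab'
  #1 SA[1]=13  'aaabaabbabab'
  #2 SA[2]=14  'aabaabbabab'
  #3 SA[3]=17  'aabbabab'
  #4 SA[4]=1  'aabbbbbbabbaaaabaabbabab'
  #5 SA[5]=23  'ab'
  #6 SA[6]=15  'abaabbabab'
  #7 SA[7]=21  'abab'
  #8 SA[8]=9  'abbaaaabaabbabab'
  #9 SA[9]=18  'abbabab'
  #10 SA[10]=2  'abbbbbbabbaaaabaabbabab'
  #11 SA[11]=24  'b'
  #12 SA[12]=11  'baaaabaabbabab'
  #13 SA[13]=16  'baabbabab'
  #14 SA[14]=0  'baabbbbbbabbaaaabaabbabab'
  #15 SA[15]=22  'bab'
  #16 SA[16]=20  'babab'
  #17 SA[17]=8  'babbaaaabaabbabab'
  #18 SA[18]=10  'bbaaaabaabbabab'
  #19 SA[19]=19  'bbabab'
  #20 SA[20]=7  'bbabbaaaabaabbabab'
  #21 SA[21]=6  'bbbabbaaaabaabbabab'
  #22 SA[22]=5  'bbbbabbaaaabaabbabab'
  #23 SA[23]=4  'bbbbbabbaaaabaabbabab'
  #24 SA[24]=3  'bbbbbbabbaaaabaabbabab'

SA = [12, 13, 14, 17, 1, 23, 15, 21, 9, 18, 2, 24, 11, 16, 0, 22, 20, 8, 10, 19, 7, 6, 5, 4, 3]
rank  pair      lcp
   1  s[12:],s[13:]  3  'aaa'
   2  s[13:],s[14:]  2  'aa'
   3  s[14:],s[17:]  3  'aab'
   4  s[17:],s[1:]  4  'aabb'
   5  s[1:],s[23:]  1  'a'
   6  s[23:],s[15:]  2  'ab'
   7  s[15:],s[21:]  3  'aba'
   8  s[21:],s[9:]  2  'ab'
   9  s[9:],s[18:]  4  'abba'
  10  s[18:],s[2:]  3  'abb'
  11  s[2:],s[24:]  0  ''
  12  s[24:],s[11:]  1  'b'
  13  s[11:],s[16:]  3  'baa'
  14  s[16:],s[0:]  5  'baabb'
  15  s[0:],s[22:]  2  'ba'
  16  s[22:],s[20:]  3  'bab'
  17  s[20:],s[8:]  3  'bab'
  18  s[8:],s[10:]  1  'b'
  19  s[10:],s[19:]  3  'bba'
  20  s[19:],s[7:]  4  'bbab'
  21  s[7:],s[6:]  2  'bb'
  22  s[6:],s[5:]  3  'bbb'
  23  s[5:],s[4:]  4  'bbbb'
  24  s[4:],s[3:]  5  'bbbbb'

[0, 3, 2, 3, 4, 1, 2, 3, 2, 4, 3, 0, 1, 3, 5, 2, 3, 3, 1, 3, 4, 2, 3, 4, 5]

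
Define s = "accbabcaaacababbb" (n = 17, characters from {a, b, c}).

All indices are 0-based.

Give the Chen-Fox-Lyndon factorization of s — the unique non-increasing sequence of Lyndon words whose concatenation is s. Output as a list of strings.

["accb", "abc", "aaacababbb"]

emit factor 1: 'accb' (i=0, period=4)
emit factor 2: 'abc' (i=4, period=3)
emit factor 3: 'aaacababbb' (i=7, period=10)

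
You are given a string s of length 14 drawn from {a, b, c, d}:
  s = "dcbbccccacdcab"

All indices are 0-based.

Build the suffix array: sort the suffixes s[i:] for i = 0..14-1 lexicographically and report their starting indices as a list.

[12, 8, 13, 2, 3, 11, 7, 1, 6, 5, 4, 9, 10, 0]

sorted suffixes:
  #0 SA[0]=12  'ab'
  #1 SA[1]=8  'acdcab'
  #2 SA[2]=13  'b'
  #3 SA[3]=2  'bbccccacdcab'
  #4 SA[4]=3  'bccccacdcab'
  #5 SA[5]=11  'cab'
  #6 SA[6]=7  'cacdcab'
  #7 SA[7]=1  'cbbccccacdcab'
  #8 SA[8]=6  'ccacdcab'
  #9 SA[9]=5  'cccacdcab'
  #10 SA[10]=4  'ccccacdcab'
  #11 SA[11]=9  'cdcab'
  #12 SA[12]=10  'dcab'
  #13 SA[13]=0  'dcbbccccacdcab'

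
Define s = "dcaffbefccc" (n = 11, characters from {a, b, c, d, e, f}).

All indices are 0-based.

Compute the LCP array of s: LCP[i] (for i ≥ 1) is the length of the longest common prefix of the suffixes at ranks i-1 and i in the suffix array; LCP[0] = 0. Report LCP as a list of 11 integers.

rank→(start, suffix):
  0 → (2, 'affbefccc')
  1 → (5, 'befccc')
  2 → (10, 'c')
  3 → (1, 'caffbefccc')
  4 → (9, 'cc')
  5 → (8, 'ccc')
  6 → (0, 'dcaffbefccc')
  7 → (6, 'efccc')
  8 → (4, 'fbefccc')
  9 → (7, 'fccc')
  10 → (3, 'ffbefccc')

SA = [2, 5, 10, 1, 9, 8, 0, 6, 4, 7, 3]
[i] adj suffixes → lcp
  [1] 2/5 → 0 ('')
  [2] 5/10 → 0 ('')
  [3] 10/1 → 1 ('c')
  [4] 1/9 → 1 ('c')
  [5] 9/8 → 2 ('cc')
  [6] 8/0 → 0 ('')
  [7] 0/6 → 0 ('')
  [8] 6/4 → 0 ('')
  [9] 4/7 → 1 ('f')
  [10] 7/3 → 1 ('f')

[0, 0, 0, 1, 1, 2, 0, 0, 0, 1, 1]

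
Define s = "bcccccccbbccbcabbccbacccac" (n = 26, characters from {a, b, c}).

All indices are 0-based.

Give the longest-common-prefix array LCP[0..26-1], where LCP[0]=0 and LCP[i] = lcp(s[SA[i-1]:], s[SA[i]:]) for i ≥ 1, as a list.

rank→(start, suffix):
  0 → (14, 'abbccbacccac')
  1 → (24, 'ac')
  2 → (20, 'acccac')
  3 → (19, 'bacccac')
  4 → (15, 'bbccbacccac')
  5 → (8, 'bbccbcabbccbacccac')
  6 → (12, 'bcabbccbacccac')
  7 → (16, 'bccbacccac')
  8 → (9, 'bccbcabbccbacccac')
  9 → (0, 'bcccccccbbccbcabbccbacccac')
  10 → (25, 'c')
  11 → (13, 'cabbccbacccac')
  12 → (23, 'cac')
  13 → (18, 'cbacccac')
  14 → (7, 'cbbccbcabbccbacccac')
  15 → (11, 'cbcabbccbacccac')
  16 → (22, 'ccac')
  17 → (17, 'ccbacccac')
  18 → (6, 'ccbbccbcabbccbacccac')
  19 → (10, 'ccbcabbccbacccac')
  20 → (21, 'cccac')
  21 → (5, 'cccbbccbcabbccbacccac')
  22 → (4, 'ccccbbccbcabbccbacccac')
  23 → (3, 'cccccbbccbcabbccbacccac')
  24 → (2, 'ccccccbbccbcabbccbacccac')
  25 → (1, 'cccccccbbccbcabbccbacccac')

SA = [14, 24, 20, 19, 15, 8, 12, 16, 9, 0, 25, 13, 23, 18, 7, 11, 22, 17, 6, 10, 21, 5, 4, 3, 2, 1]
[i] adj suffixes → lcp
  [1] 14/24 → 1 ('a')
  [2] 24/20 → 2 ('ac')
  [3] 20/19 → 0 ('')
  [4] 19/15 → 1 ('b')
  [5] 15/8 → 5 ('bbccb')
  [6] 8/12 → 1 ('b')
  [7] 12/16 → 2 ('bc')
  [8] 16/9 → 4 ('bccb')
  [9] 9/0 → 3 ('bcc')
  [10] 0/25 → 0 ('')
  [11] 25/13 → 1 ('c')
  [12] 13/23 → 2 ('ca')
  [13] 23/18 → 1 ('c')
  [14] 18/7 → 2 ('cb')
  [15] 7/11 → 2 ('cb')
  [16] 11/22 → 1 ('c')
  [17] 22/17 → 2 ('cc')
  [18] 17/6 → 3 ('ccb')
  [19] 6/10 → 3 ('ccb')
  [20] 10/21 → 2 ('cc')
  [21] 21/5 → 3 ('ccc')
  [22] 5/4 → 3 ('ccc')
  [23] 4/3 → 4 ('cccc')
  [24] 3/2 → 5 ('ccccc')
  [25] 2/1 → 6 ('cccccc')

[0, 1, 2, 0, 1, 5, 1, 2, 4, 3, 0, 1, 2, 1, 2, 2, 1, 2, 3, 3, 2, 3, 3, 4, 5, 6]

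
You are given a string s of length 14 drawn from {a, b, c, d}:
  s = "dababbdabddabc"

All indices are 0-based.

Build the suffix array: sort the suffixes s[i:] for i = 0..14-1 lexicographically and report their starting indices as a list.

[1, 3, 11, 7, 2, 4, 12, 5, 8, 13, 0, 10, 6, 9]

rank | idx | suffix
   0 |   1 | ababbdabddabc
   1 |   3 | abbdabddabc
   2 |  11 | abc
   3 |   7 | abddabc
   4 |   2 | babbdabddabc
   5 |   4 | bbdabddabc
   6 |  12 | bc
   7 |   5 | bdabddabc
   8 |   8 | bddabc
   9 |  13 | c
  10 |   0 | dababbdabddabc
  11 |  10 | dabc
  12 |   6 | dabddabc
  13 |   9 | ddabc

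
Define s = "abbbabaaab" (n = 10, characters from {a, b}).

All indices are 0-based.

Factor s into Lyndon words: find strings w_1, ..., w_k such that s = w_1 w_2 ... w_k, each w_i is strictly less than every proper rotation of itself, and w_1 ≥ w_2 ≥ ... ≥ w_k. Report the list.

emit factor 1: 'abbb' (i=0, period=4)
emit factor 2: 'ab' (i=4, period=2)
emit factor 3: 'aaab' (i=6, period=4)

["abbb", "ab", "aaab"]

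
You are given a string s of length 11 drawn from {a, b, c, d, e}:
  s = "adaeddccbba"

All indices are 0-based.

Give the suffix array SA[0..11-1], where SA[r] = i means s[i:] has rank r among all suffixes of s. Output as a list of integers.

[10, 0, 2, 9, 8, 7, 6, 1, 5, 4, 3]

rank | idx | suffix
   0 |  10 | a
   1 |   0 | adaeddccbba
   2 |   2 | aeddccbba
   3 |   9 | ba
   4 |   8 | bba
   5 |   7 | cbba
   6 |   6 | ccbba
   7 |   1 | daeddccbba
   8 |   5 | dccbba
   9 |   4 | ddccbba
  10 |   3 | eddccbba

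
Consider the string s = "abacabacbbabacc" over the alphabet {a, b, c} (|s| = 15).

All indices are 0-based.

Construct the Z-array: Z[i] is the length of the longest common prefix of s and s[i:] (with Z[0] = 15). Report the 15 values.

[15, 0, 1, 0, 4, 0, 1, 0, 0, 0, 4, 0, 1, 0, 0]

Z[0]=15
i=1: outside box; Z[1]=0
i=2: outside box; Z[2]=1 scan→box=[2,3)
i=3: outside box; Z[3]=0
i=4: outside box; Z[4]=4 scan→box=[4,8)
i=5: min(r-i=3, Z[1]=0)=0; Z[5]=0
i=6: min(r-i=2, Z[2]=1)=1; Z[6]=1
i=7: min(r-i=1, Z[3]=0)=0; Z[7]=0
i=8: outside box; Z[8]=0
i=9: outside box; Z[9]=0
i=10: outside box; Z[10]=4 scan→box=[10,14)
i=11: min(r-i=3, Z[1]=0)=0; Z[11]=0
i=12: min(r-i=2, Z[2]=1)=1; Z[12]=1
i=13: min(r-i=1, Z[3]=0)=0; Z[13]=0
i=14: outside box; Z[14]=0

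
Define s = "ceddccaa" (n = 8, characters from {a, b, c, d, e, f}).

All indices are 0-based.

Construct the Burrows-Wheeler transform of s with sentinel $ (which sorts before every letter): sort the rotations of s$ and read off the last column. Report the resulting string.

aaccd$dec

rank  rotation   last
    0  $ceddccaa  a
    1  a$ceddcca  a
    2  aa$ceddcc  c
    3  caa$ceddc  c
    4  ccaa$cedd  d
    5  ceddccaa$  $
    6  dccaa$ced  d
    7  ddccaa$ce  e
    8  eddccaa$c  c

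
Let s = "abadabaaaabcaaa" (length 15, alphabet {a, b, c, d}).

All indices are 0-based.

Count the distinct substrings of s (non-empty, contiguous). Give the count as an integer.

99

sorted suffixes:
  #0 SA[0]=14  'a'
  #1 SA[1]=13  'aa'
  #2 SA[2]=12  'aaa'
  #3 SA[3]=6  'aaaabcaaa'
  #4 SA[4]=7  'aaabcaaa'
  #5 SA[5]=8  'aabcaaa'
  #6 SA[6]=4  'abaaaabcaaa'
  #7 SA[7]=0  'abadabaaaabcaaa'
  #8 SA[8]=9  'abcaaa'
  #9 SA[9]=2  'adabaaaabcaaa'
  #10 SA[10]=5  'baaaabcaaa'
  #11 SA[11]=1  'badabaaaabcaaa'
  #12 SA[12]=10  'bcaaa'
  #13 SA[13]=11  'caaa'
  #14 SA[14]=3  'dabaaaabcaaa'

SA = [14, 13, 12, 6, 7, 8, 4, 0, 9, 2, 5, 1, 10, 11, 3]
rank  pair      lcp
   1  s[14:],s[13:]  1  'a'
   2  s[13:],s[12:]  2  'aa'
   3  s[12:],s[6:]  3  'aaa'
   4  s[6:],s[7:]  3  'aaa'
   5  s[7:],s[8:]  2  'aa'
   6  s[8:],s[4:]  1  'a'
   7  s[4:],s[0:]  3  'aba'
   8  s[0:],s[9:]  2  'ab'
   9  s[9:],s[2:]  1  'a'
  10  s[2:],s[5:]  0  ''
  11  s[5:],s[1:]  2  'ba'
  12  s[1:],s[10:]  1  'b'
  13  s[10:],s[11:]  0  ''
  14  s[11:],s[3:]  0  ''

n(n+1)/2 = 15·16/2 = 120
Σ LCP = 0 + 1 + 2 + 3 + 3 + 2 + 1 + 3 + 2 + 1 + 0 + 2 + 1 + 0 + 0 = 21
distinct = 120 − 21 = 99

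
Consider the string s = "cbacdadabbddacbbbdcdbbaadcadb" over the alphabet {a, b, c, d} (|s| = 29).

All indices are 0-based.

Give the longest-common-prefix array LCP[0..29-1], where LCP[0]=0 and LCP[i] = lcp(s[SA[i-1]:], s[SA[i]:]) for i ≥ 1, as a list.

sorted suffixes:
  #0 SA[0]=22  'aadcadb'
  #1 SA[1]=7  'abbddacbbbdcdbbaadcadb'
  #2 SA[2]=12  'acbbbdcdbbaadcadb'
  #3 SA[3]=2  'acdadabbddacbbbdcdbbaadcadb'
  #4 SA[4]=5  'adabbddacbbbdcdbbaadcadb'
  #5 SA[5]=26  'adb'
  #6 SA[6]=23  'adcadb'
  #7 SA[7]=28  'b'
  #8 SA[8]=21  'baadcadb'
  #9 SA[9]=1  'bacdadabbddacbbbdcdbbaadcadb'
  #10 SA[10]=20  'bbaadcadb'
  #11 SA[11]=14  'bbbdcdbbaadcadb'
  #12 SA[12]=15  'bbdcdbbaadcadb'
  #13 SA[13]=8  'bbddacbbbdcdbbaadcadb'
  #14 SA[14]=16  'bdcdbbaadcadb'
  #15 SA[15]=9  'bddacbbbdcdbbaadcadb'
  #16 SA[16]=25  'cadb'
  #17 SA[17]=0  'cbacdadabbddacbbbdcdbbaadcadb'
  #18 SA[18]=13  'cbbbdcdbbaadcadb'
  #19 SA[19]=3  'cdadabbddacbbbdcdbbaadcadb'
  #20 SA[20]=18  'cdbbaadcadb'
  #21 SA[21]=6  'dabbddacbbbdcdbbaadcadb'
  #22 SA[22]=11  'dacbbbdcdbbaadcadb'
  #23 SA[23]=4  'dadabbddacbbbdcdbbaadcadb'
  #24 SA[24]=27  'db'
  #25 SA[25]=19  'dbbaadcadb'
  #26 SA[26]=24  'dcadb'
  #27 SA[27]=17  'dcdbbaadcadb'
  #28 SA[28]=10  'ddacbbbdcdbbaadcadb'

SA = [22, 7, 12, 2, 5, 26, 23, 28, 21, 1, 20, 14, 15, 8, 16, 9, 25, 0, 13, 3, 18, 6, 11, 4, 27, 19, 24, 17, 10]
[i] adj suffixes → lcp
  [1] 22/7 → 1 ('a')
  [2] 7/12 → 1 ('a')
  [3] 12/2 → 2 ('ac')
  [4] 2/5 → 1 ('a')
  [5] 5/26 → 2 ('ad')
  [6] 26/23 → 2 ('ad')
  [7] 23/28 → 0 ('')
  [8] 28/21 → 1 ('b')
  [9] 21/1 → 2 ('ba')
  [10] 1/20 → 1 ('b')
  [11] 20/14 → 2 ('bb')
  [12] 14/15 → 2 ('bb')
  [13] 15/8 → 3 ('bbd')
  [14] 8/16 → 1 ('b')
  [15] 16/9 → 2 ('bd')
  [16] 9/25 → 0 ('')
  [17] 25/0 → 1 ('c')
  [18] 0/13 → 2 ('cb')
  [19] 13/3 → 1 ('c')
  [20] 3/18 → 2 ('cd')
  [21] 18/6 → 0 ('')
  [22] 6/11 → 2 ('da')
  [23] 11/4 → 2 ('da')
  [24] 4/27 → 1 ('d')
  [25] 27/19 → 2 ('db')
  [26] 19/24 → 1 ('d')
  [27] 24/17 → 2 ('dc')
  [28] 17/10 → 1 ('d')

[0, 1, 1, 2, 1, 2, 2, 0, 1, 2, 1, 2, 2, 3, 1, 2, 0, 1, 2, 1, 2, 0, 2, 2, 1, 2, 1, 2, 1]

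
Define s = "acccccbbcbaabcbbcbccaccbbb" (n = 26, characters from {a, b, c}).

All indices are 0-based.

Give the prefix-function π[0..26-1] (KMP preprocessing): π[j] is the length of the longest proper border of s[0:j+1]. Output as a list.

[0, 0, 0, 0, 0, 0, 0, 0, 0, 0, 1, 1, 0, 0, 0, 0, 0, 0, 0, 0, 1, 2, 3, 0, 0, 0]

π[0] = 0
j=1 s[j]='c': π[1]=0 (border '')
j=2 s[j]='c': π[2]=0 (border '')
j=3 s[j]='c': π[3]=0 (border '')
j=4 s[j]='c': π[4]=0 (border '')
j=5 s[j]='c': π[5]=0 (border '')
j=6 s[j]='b': π[6]=0 (border '')
j=7 s[j]='b': π[7]=0 (border '')
j=8 s[j]='c': π[8]=0 (border '')
j=9 s[j]='b': π[9]=0 (border '')
j=10 s[j]='a': π[10]=1 (border 'a')
j=11 s[j]='a': k: 1→0; π[11]=1 (border 'a')
j=12 s[j]='b': k: 1→0; π[12]=0 (border '')
j=13 s[j]='c': π[13]=0 (border '')
j=14 s[j]='b': π[14]=0 (border '')
j=15 s[j]='b': π[15]=0 (border '')
j=16 s[j]='c': π[16]=0 (border '')
j=17 s[j]='b': π[17]=0 (border '')
j=18 s[j]='c': π[18]=0 (border '')
j=19 s[j]='c': π[19]=0 (border '')
j=20 s[j]='a': π[20]=1 (border 'a')
j=21 s[j]='c': π[21]=2 (border 'ac')
j=22 s[j]='c': π[22]=3 (border 'acc')
j=23 s[j]='b': k: 3→0; π[23]=0 (border '')
j=24 s[j]='b': π[24]=0 (border '')
j=25 s[j]='b': π[25]=0 (border '')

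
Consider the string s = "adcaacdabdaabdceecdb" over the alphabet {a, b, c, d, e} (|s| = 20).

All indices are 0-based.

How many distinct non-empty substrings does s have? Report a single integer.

sorted suffixes:
  #0 SA[0]=10  'aabdceecdb'
  #1 SA[1]=3  'aacdabdaabdceecdb'
  #2 SA[2]=7  'abdaabdceecdb'
  #3 SA[3]=11  'abdceecdb'
  #4 SA[4]=4  'acdabdaabdceecdb'
  #5 SA[5]=0  'adcaacdabdaabdceecdb'
  #6 SA[6]=19  'b'
  #7 SA[7]=8  'bdaabdceecdb'
  #8 SA[8]=12  'bdceecdb'
  #9 SA[9]=2  'caacdabdaabdceecdb'
  #10 SA[10]=5  'cdabdaabdceecdb'
  #11 SA[11]=17  'cdb'
  #12 SA[12]=14  'ceecdb'
  #13 SA[13]=9  'daabdceecdb'
  #14 SA[14]=6  'dabdaabdceecdb'
  #15 SA[15]=18  'db'
  #16 SA[16]=1  'dcaacdabdaabdceecdb'
  #17 SA[17]=13  'dceecdb'
  #18 SA[18]=16  'ecdb'
  #19 SA[19]=15  'eecdb'

SA = [10, 3, 7, 11, 4, 0, 19, 8, 12, 2, 5, 17, 14, 9, 6, 18, 1, 13, 16, 15]
i: (SA[i-1],SA[i]) lcp shared
  1: (10,3) 2 'aa'
  2: (3,7) 1 'a'
  3: (7,11) 3 'abd'
  4: (11,4) 1 'a'
  5: (4,0) 1 'a'
  6: (0,19) 0 ''
  7: (19,8) 1 'b'
  8: (8,12) 2 'bd'
  9: (12,2) 0 ''
  10: (2,5) 1 'c'
  11: (5,17) 2 'cd'
  12: (17,14) 1 'c'
  13: (14,9) 0 ''
  14: (9,6) 2 'da'
  15: (6,18) 1 'd'
  16: (18,1) 1 'd'
  17: (1,13) 2 'dc'
  18: (13,16) 0 ''
  19: (16,15) 1 'e'

n(n+1)/2 = 20·21/2 = 210
Σ LCP = 0 + 2 + 1 + 3 + 1 + 1 + 0 + 1 + 2 + 0 + 1 + 2 + 1 + 0 + 2 + 1 + 1 + 2 + 0 + 1 = 22
distinct = 210 − 22 = 188

188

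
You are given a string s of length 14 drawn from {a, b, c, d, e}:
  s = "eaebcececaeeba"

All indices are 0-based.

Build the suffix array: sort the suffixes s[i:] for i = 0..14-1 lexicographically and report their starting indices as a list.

rank→(start, suffix):
  0 → (13, 'a')
  1 → (1, 'aebcececaeeba')
  2 → (9, 'aeeba')
  3 → (12, 'ba')
  4 → (3, 'bcececaeeba')
  5 → (8, 'caeeba')
  6 → (6, 'cecaeeba')
  7 → (4, 'cececaeeba')
  8 → (0, 'eaebcececaeeba')
  9 → (11, 'eba')
  10 → (2, 'ebcececaeeba')
  11 → (7, 'ecaeeba')
  12 → (5, 'ececaeeba')
  13 → (10, 'eeba')

[13, 1, 9, 12, 3, 8, 6, 4, 0, 11, 2, 7, 5, 10]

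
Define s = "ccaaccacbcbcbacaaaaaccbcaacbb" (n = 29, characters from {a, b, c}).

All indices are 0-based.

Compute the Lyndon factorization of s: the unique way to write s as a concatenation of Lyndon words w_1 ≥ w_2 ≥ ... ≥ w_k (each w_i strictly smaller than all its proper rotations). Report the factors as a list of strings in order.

emit factor 1: 'c' (i=0, period=1)
emit factor 2: 'c' (i=1, period=1)
emit factor 3: 'aaccacbcbcbac' (i=2, period=13)
emit factor 4: 'aaaaaccbcaacbb' (i=15, period=14)

["c", "c", "aaccacbcbcbac", "aaaaaccbcaacbb"]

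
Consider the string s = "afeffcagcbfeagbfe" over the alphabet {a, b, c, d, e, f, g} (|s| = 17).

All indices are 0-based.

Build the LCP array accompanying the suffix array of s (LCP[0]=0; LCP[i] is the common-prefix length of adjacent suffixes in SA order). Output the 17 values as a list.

sorted suffixes:
  #0 SA[0]=0  'afeffcagcbfeagbfe'
  #1 SA[1]=12  'agbfe'
  #2 SA[2]=6  'agcbfeagbfe'
  #3 SA[3]=14  'bfe'
  #4 SA[4]=9  'bfeagbfe'
  #5 SA[5]=5  'cagcbfeagbfe'
  #6 SA[6]=8  'cbfeagbfe'
  #7 SA[7]=16  'e'
  #8 SA[8]=11  'eagbfe'
  #9 SA[9]=2  'effcagcbfeagbfe'
  #10 SA[10]=4  'fcagcbfeagbfe'
  #11 SA[11]=15  'fe'
  #12 SA[12]=10  'feagbfe'
  #13 SA[13]=1  'feffcagcbfeagbfe'
  #14 SA[14]=3  'ffcagcbfeagbfe'
  #15 SA[15]=13  'gbfe'
  #16 SA[16]=7  'gcbfeagbfe'

SA = [0, 12, 6, 14, 9, 5, 8, 16, 11, 2, 4, 15, 10, 1, 3, 13, 7]
[i] adj suffixes → lcp
  [1] 0/12 → 1 ('a')
  [2] 12/6 → 2 ('ag')
  [3] 6/14 → 0 ('')
  [4] 14/9 → 3 ('bfe')
  [5] 9/5 → 0 ('')
  [6] 5/8 → 1 ('c')
  [7] 8/16 → 0 ('')
  [8] 16/11 → 1 ('e')
  [9] 11/2 → 1 ('e')
  [10] 2/4 → 0 ('')
  [11] 4/15 → 1 ('f')
  [12] 15/10 → 2 ('fe')
  [13] 10/1 → 2 ('fe')
  [14] 1/3 → 1 ('f')
  [15] 3/13 → 0 ('')
  [16] 13/7 → 1 ('g')

[0, 1, 2, 0, 3, 0, 1, 0, 1, 1, 0, 1, 2, 2, 1, 0, 1]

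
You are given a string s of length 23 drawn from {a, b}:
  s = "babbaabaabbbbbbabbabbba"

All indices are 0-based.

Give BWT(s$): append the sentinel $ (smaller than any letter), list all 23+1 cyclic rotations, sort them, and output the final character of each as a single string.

abbbabbbabba$bbbabaabbba

rank  rotation                  last
    0  $babbaabaabbbbbbabbabbba  a
    1  a$babbaabaabbbbbbabbabbb  b
    2  aabaabbbbbbabbabbba$babb  b
    3  aabbbbbbabbabbba$babbaab  b
    4  abaabbbbbbabbabbba$babba  a
    5  abbaabaabbbbbbabbabbba$b  b
    6  abbabbba$babbaabaabbbbbb  b
    7  abbba$babbaabaabbbbbbabb  b
    8  abbbbbbabbabbba$babbaaba  a
    9  ba$babbaabaabbbbbbabbabb  b
   10  baabaabbbbbbabbabbba$bab  b
   11  baabbbbbbabbabbba$babbaa  a
   12  babbaabaabbbbbbabbabbba$  $
   13  babbabbba$babbaabaabbbbb  b
   14  babbba$babbaabaabbbbbbab  b
   15  bba$babbaabaabbbbbbabbab  b
   16  bbaabaabbbbbbabbabbba$ba  a
   17  bbabbabbba$babbaabaabbbb  b
   18  bbabbba$babbaabaabbbbbba  a
   19  bbba$babbaabaabbbbbbabba  a
   20  bbbabbabbba$babbaabaabbb  b
   21  bbbbabbabbba$babbaabaabb  b
   22  bbbbbabbabbba$babbaabaab  b
   23  bbbbbbabbabbba$babbaabaa  a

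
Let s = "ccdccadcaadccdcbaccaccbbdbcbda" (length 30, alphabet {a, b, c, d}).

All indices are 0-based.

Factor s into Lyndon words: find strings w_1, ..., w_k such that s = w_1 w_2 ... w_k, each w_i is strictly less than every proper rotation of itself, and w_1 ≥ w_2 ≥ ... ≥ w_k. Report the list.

emit factor 1: 'ccd' (i=0, period=3)
emit factor 2: 'c' (i=3, period=1)
emit factor 3: 'c' (i=4, period=1)
emit factor 4: 'adc' (i=5, period=3)
emit factor 5: 'aadccdcbaccaccbbdbcbd' (i=8, period=21)
emit factor 6: 'a' (i=29, period=1)

["ccd", "c", "c", "adc", "aadccdcbaccaccbbdbcbd", "a"]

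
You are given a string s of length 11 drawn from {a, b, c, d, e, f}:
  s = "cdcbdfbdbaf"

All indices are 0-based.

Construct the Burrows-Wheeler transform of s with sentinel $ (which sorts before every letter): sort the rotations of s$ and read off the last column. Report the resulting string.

fbdfcd$bcbad

rank  rotation      last
    0  $cdcbdfbdbaf  f
    1  af$cdcbdfbdb  b
    2  baf$cdcbdfbd  d
    3  bdbaf$cdcbdf  f
    4  bdfbdbaf$cdc  c
    5  cbdfbdbaf$cd  d
    6  cdcbdfbdbaf$  $
    7  dbaf$cdcbdfb  b
    8  dcbdfbdbaf$c  c
    9  dfbdbaf$cdcb  b
   10  f$cdcbdfbdba  a
   11  fbdbaf$cdcbd  d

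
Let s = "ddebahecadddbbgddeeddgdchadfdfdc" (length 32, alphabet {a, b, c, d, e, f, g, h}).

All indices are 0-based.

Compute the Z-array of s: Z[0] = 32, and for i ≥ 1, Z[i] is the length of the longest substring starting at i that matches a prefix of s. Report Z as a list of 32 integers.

[32, 1, 0, 0, 0, 0, 0, 0, 0, 2, 2, 1, 0, 0, 0, 3, 1, 0, 0, 2, 1, 0, 1, 0, 0, 0, 1, 0, 1, 0, 1, 0]

Z[0]=32
i=1: i≥r, start 0; Z[1]=1 scan→box=[1,2)
i=2: i≥r, start 0; Z[2]=0
i=3: i≥r, start 0; Z[3]=0
i=4: i≥r, start 0; Z[4]=0
i=5: i≥r, start 0; Z[5]=0
i=6: i≥r, start 0; Z[6]=0
i=7: i≥r, start 0; Z[7]=0
i=8: i≥r, start 0; Z[8]=0
i=9: i≥r, start 0; Z[9]=2 scan→box=[9,11)
i=10: min(r-i=1, Z[1]=1)=1; Z[10]=2 scan→box=[10,12)
i=11: min(r-i=1, Z[1]=1)=1; Z[11]=1
i=12: i≥r, start 0; Z[12]=0
i=13: i≥r, start 0; Z[13]=0
i=14: i≥r, start 0; Z[14]=0
i=15: i≥r, start 0; Z[15]=3 scan→box=[15,18)
i=16: min(r-i=2, Z[1]=1)=1; Z[16]=1
i=17: min(r-i=1, Z[2]=0)=0; Z[17]=0
i=18: i≥r, start 0; Z[18]=0
i=19: i≥r, start 0; Z[19]=2 scan→box=[19,21)
i=20: min(r-i=1, Z[1]=1)=1; Z[20]=1
i=21: i≥r, start 0; Z[21]=0
i=22: i≥r, start 0; Z[22]=1 scan→box=[22,23)
i=23: i≥r, start 0; Z[23]=0
i=24: i≥r, start 0; Z[24]=0
i=25: i≥r, start 0; Z[25]=0
i=26: i≥r, start 0; Z[26]=1 scan→box=[26,27)
i=27: i≥r, start 0; Z[27]=0
i=28: i≥r, start 0; Z[28]=1 scan→box=[28,29)
i=29: i≥r, start 0; Z[29]=0
i=30: i≥r, start 0; Z[30]=1 scan→box=[30,31)
i=31: i≥r, start 0; Z[31]=0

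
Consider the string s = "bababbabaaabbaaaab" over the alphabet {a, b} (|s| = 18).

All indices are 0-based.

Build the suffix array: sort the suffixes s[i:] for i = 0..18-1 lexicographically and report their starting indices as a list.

[13, 14, 8, 15, 9, 16, 6, 1, 10, 3, 17, 12, 7, 5, 0, 2, 11, 4]

rank | idx | suffix
   0 |  13 | aaaab
   1 |  14 | aaab
   2 |   8 | aaabbaaaab
   3 |  15 | aab
   4 |   9 | aabbaaaab
   5 |  16 | ab
   6 |   6 | abaaabbaaaab
   7 |   1 | ababbabaaabbaaaab
   8 |  10 | abbaaaab
   9 |   3 | abbabaaabbaaaab
  10 |  17 | b
  11 |  12 | baaaab
  12 |   7 | baaabbaaaab
  13 |   5 | babaaabbaaaab
  14 |   0 | bababbabaaabbaaaab
  15 |   2 | babbabaaabbaaaab
  16 |  11 | bbaaaab
  17 |   4 | bbabaaabbaaaab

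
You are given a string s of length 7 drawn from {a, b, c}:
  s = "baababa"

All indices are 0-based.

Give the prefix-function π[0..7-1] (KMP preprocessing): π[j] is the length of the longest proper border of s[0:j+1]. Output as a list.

[0, 0, 0, 1, 2, 1, 2]

π[0] = 0
j=1 s[j]='a': π[1]=0 (border '')
j=2 s[j]='a': π[2]=0 (border '')
j=3 s[j]='b': π[3]=1 (border 'b')
j=4 s[j]='a': π[4]=2 (border 'ba')
j=5 s[j]='b': k: 2→0; π[5]=1 (border 'b')
j=6 s[j]='a': π[6]=2 (border 'ba')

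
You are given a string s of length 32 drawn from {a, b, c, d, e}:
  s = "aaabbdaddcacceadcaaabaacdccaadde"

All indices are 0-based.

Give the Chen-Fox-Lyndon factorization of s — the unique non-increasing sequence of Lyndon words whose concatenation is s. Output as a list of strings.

emit factor 1: 'aaabbdaddcacceadc' (i=0, period=17)
emit factor 2: 'aaabaacdccaadde' (i=17, period=15)

["aaabbdaddcacceadc", "aaabaacdccaadde"]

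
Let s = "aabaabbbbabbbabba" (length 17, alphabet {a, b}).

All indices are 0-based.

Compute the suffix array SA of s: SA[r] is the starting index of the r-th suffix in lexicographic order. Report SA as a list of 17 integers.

rank | idx | suffix
   0 |  16 | a
   1 |   0 | aabaabbbbabbbabba
   2 |   3 | aabbbbabbbabba
   3 |   1 | abaabbbbabbbabba
   4 |  13 | abba
   5 |   9 | abbbabba
   6 |   4 | abbbbabbbabba
   7 |  15 | ba
   8 |   2 | baabbbbabbbabba
   9 |  12 | babba
  10 |   8 | babbbabba
  11 |  14 | bba
  12 |  11 | bbabba
  13 |   7 | bbabbbabba
  14 |  10 | bbbabba
  15 |   6 | bbbabbbabba
  16 |   5 | bbbbabbbabba

[16, 0, 3, 1, 13, 9, 4, 15, 2, 12, 8, 14, 11, 7, 10, 6, 5]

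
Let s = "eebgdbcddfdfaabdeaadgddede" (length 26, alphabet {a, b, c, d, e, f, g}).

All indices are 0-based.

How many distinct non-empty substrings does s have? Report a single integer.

rank | idx | suffix
   0 |  12 | aabdeaadgddede
   1 |  17 | aadgddede
   2 |  13 | abdeaadgddede
   3 |  18 | adgddede
   4 |   5 | bcddfdfaabdeaadgddede
   5 |  14 | bdeaadgddede
   6 |   2 | bgdbcddfdfaabdeaadgddede
   7 |   6 | cddfdfaabdeaadgddede
   8 |   4 | dbcddfdfaabdeaadgddede
   9 |  21 | ddede
  10 |   7 | ddfdfaabdeaadgddede
  11 |  24 | de
  12 |  15 | deaadgddede
  13 |  22 | dede
  14 |  10 | dfaabdeaadgddede
  15 |   8 | dfdfaabdeaadgddede
  16 |  19 | dgddede
  17 |  25 | e
  18 |  16 | eaadgddede
  19 |   1 | ebgdbcddfdfaabdeaadgddede
  20 |  23 | ede
  21 |   0 | eebgdbcddfdfaabdeaadgddede
  22 |  11 | faabdeaadgddede
  23 |   9 | fdfaabdeaadgddede
  24 |   3 | gdbcddfdfaabdeaadgddede
  25 |  20 | gddede

SA = [12, 17, 13, 18, 5, 14, 2, 6, 4, 21, 7, 24, 15, 22, 10, 8, 19, 25, 16, 1, 23, 0, 11, 9, 3, 20]
i: (SA[i-1],SA[i]) lcp shared
  1: (12,17) 2 'aa'
  2: (17,13) 1 'a'
  3: (13,18) 1 'a'
  4: (18,5) 0 ''
  5: (5,14) 1 'b'
  6: (14,2) 1 'b'
  7: (2,6) 0 ''
  8: (6,4) 0 ''
  9: (4,21) 1 'd'
  10: (21,7) 2 'dd'
  11: (7,24) 1 'd'
  12: (24,15) 2 'de'
  13: (15,22) 2 'de'
  14: (22,10) 1 'd'
  15: (10,8) 2 'df'
  16: (8,19) 1 'd'
  17: (19,25) 0 ''
  18: (25,16) 1 'e'
  19: (16,1) 1 'e'
  20: (1,23) 1 'e'
  21: (23,0) 1 'e'
  22: (0,11) 0 ''
  23: (11,9) 1 'f'
  24: (9,3) 0 ''
  25: (3,20) 2 'gd'

n(n+1)/2 = 26·27/2 = 351
Σ LCP = 0 + 2 + 1 + 1 + 0 + 1 + 1 + 0 + 0 + 1 + 2 + 1 + 2 + 2 + 1 + 2 + 1 + 0 + 1 + 1 + 1 + 1 + 0 + 1 + 0 + 2 = 25
distinct = 351 − 25 = 326

326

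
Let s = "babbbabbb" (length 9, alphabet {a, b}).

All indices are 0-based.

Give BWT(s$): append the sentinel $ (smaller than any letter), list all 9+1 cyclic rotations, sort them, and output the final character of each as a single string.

bbbbb$bbaa

rank  rotation    last
    0  $babbbabbb  b
    1  abbb$babbb  b
    2  abbbabbb$b  b
    3  b$babbbabb  b
    4  babbb$babb  b
    5  babbbabbb$  $
    6  bb$babbbab  b
    7  bbabbb$bab  b
    8  bbb$babbba  a
    9  bbbabbb$ba  a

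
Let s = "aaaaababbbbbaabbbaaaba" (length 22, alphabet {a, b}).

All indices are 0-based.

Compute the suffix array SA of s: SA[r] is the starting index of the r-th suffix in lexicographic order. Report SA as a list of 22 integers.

[21, 0, 1, 17, 2, 18, 3, 12, 19, 4, 13, 6, 20, 16, 11, 5, 15, 10, 14, 9, 8, 7]

rank→(start, suffix):
  0 → (21, 'a')
  1 → (0, 'aaaaababbbbbaabbbaaaba')
  2 → (1, 'aaaababbbbbaabbbaaaba')
  3 → (17, 'aaaba')
  4 → (2, 'aaababbbbbaabbbaaaba')
  5 → (18, 'aaba')
  6 → (3, 'aababbbbbaabbbaaaba')
  7 → (12, 'aabbbaaaba')
  8 → (19, 'aba')
  9 → (4, 'ababbbbbaabbbaaaba')
  10 → (13, 'abbbaaaba')
  11 → (6, 'abbbbbaabbbaaaba')
  12 → (20, 'ba')
  13 → (16, 'baaaba')
  14 → (11, 'baabbbaaaba')
  15 → (5, 'babbbbbaabbbaaaba')
  16 → (15, 'bbaaaba')
  17 → (10, 'bbaabbbaaaba')
  18 → (14, 'bbbaaaba')
  19 → (9, 'bbbaabbbaaaba')
  20 → (8, 'bbbbaabbbaaaba')
  21 → (7, 'bbbbbaabbbaaaba')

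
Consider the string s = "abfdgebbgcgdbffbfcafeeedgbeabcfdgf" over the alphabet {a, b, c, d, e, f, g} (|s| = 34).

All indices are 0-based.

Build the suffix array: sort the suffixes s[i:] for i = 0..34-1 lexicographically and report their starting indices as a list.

[27, 0, 18, 6, 28, 25, 15, 1, 12, 7, 17, 29, 9, 11, 23, 3, 31, 26, 5, 22, 21, 20, 33, 14, 16, 2, 30, 19, 13, 24, 8, 10, 4, 32]

rank→(start, suffix):
  0 → (27, 'abcfdgf')
  1 → (0, 'abfdgebbgcgdbffbfcafeeedgbeabcfdgf')
  2 → (18, 'afeeedgbeabcfdgf')
  3 → (6, 'bbgcgdbffbfcafeeedgbeabcfdgf')
  4 → (28, 'bcfdgf')
  5 → (25, 'beabcfdgf')
  6 → (15, 'bfcafeeedgbeabcfdgf')
  7 → (1, 'bfdgebbgcgdbffbfcafeeedgbeabcfdgf')
  8 → (12, 'bffbfcafeeedgbeabcfdgf')
  9 → (7, 'bgcgdbffbfcafeeedgbeabcfdgf')
  10 → (17, 'cafeeedgbeabcfdgf')
  11 → (29, 'cfdgf')
  12 → (9, 'cgdbffbfcafeeedgbeabcfdgf')
  13 → (11, 'dbffbfcafeeedgbeabcfdgf')
  14 → (23, 'dgbeabcfdgf')
  15 → (3, 'dgebbgcgdbffbfcafeeedgbeabcfdgf')
  16 → (31, 'dgf')
  17 → (26, 'eabcfdgf')
  18 → (5, 'ebbgcgdbffbfcafeeedgbeabcfdgf')
  19 → (22, 'edgbeabcfdgf')
  20 → (21, 'eedgbeabcfdgf')
  21 → (20, 'eeedgbeabcfdgf')
  22 → (33, 'f')
  23 → (14, 'fbfcafeeedgbeabcfdgf')
  24 → (16, 'fcafeeedgbeabcfdgf')
  25 → (2, 'fdgebbgcgdbffbfcafeeedgbeabcfdgf')
  26 → (30, 'fdgf')
  27 → (19, 'feeedgbeabcfdgf')
  28 → (13, 'ffbfcafeeedgbeabcfdgf')
  29 → (24, 'gbeabcfdgf')
  30 → (8, 'gcgdbffbfcafeeedgbeabcfdgf')
  31 → (10, 'gdbffbfcafeeedgbeabcfdgf')
  32 → (4, 'gebbgcgdbffbfcafeeedgbeabcfdgf')
  33 → (32, 'gf')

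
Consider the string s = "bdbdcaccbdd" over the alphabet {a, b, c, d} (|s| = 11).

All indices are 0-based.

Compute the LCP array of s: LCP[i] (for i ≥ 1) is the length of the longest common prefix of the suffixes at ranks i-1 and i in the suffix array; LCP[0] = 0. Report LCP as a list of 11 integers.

rank | idx | suffix
   0 |   5 | accbdd
   1 |   0 | bdbdcaccbdd
   2 |   2 | bdcaccbdd
   3 |   8 | bdd
   4 |   4 | caccbdd
   5 |   7 | cbdd
   6 |   6 | ccbdd
   7 |  10 | d
   8 |   1 | dbdcaccbdd
   9 |   3 | dcaccbdd
  10 |   9 | dd

SA = [5, 0, 2, 8, 4, 7, 6, 10, 1, 3, 9]
[i] adj suffixes → lcp
  [1] 5/0 → 0 ('')
  [2] 0/2 → 2 ('bd')
  [3] 2/8 → 2 ('bd')
  [4] 8/4 → 0 ('')
  [5] 4/7 → 1 ('c')
  [6] 7/6 → 1 ('c')
  [7] 6/10 → 0 ('')
  [8] 10/1 → 1 ('d')
  [9] 1/3 → 1 ('d')
  [10] 3/9 → 1 ('d')

[0, 0, 2, 2, 0, 1, 1, 0, 1, 1, 1]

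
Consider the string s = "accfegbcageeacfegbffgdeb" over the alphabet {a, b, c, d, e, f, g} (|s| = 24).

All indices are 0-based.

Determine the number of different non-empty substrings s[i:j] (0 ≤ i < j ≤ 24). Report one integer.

272

rank→(start, suffix):
  0 → (0, 'accfegbcageeacfegbffgdeb')
  1 → (12, 'acfegbffgdeb')
  2 → (8, 'ageeacfegbffgdeb')
  3 → (23, 'b')
  4 → (6, 'bcageeacfegbffgdeb')
  5 → (17, 'bffgdeb')
  6 → (7, 'cageeacfegbffgdeb')
  7 → (1, 'ccfegbcageeacfegbffgdeb')
  8 → (2, 'cfegbcageeacfegbffgdeb')
  9 → (13, 'cfegbffgdeb')
  10 → (21, 'deb')
  11 → (11, 'eacfegbffgdeb')
  12 → (22, 'eb')
  13 → (10, 'eeacfegbffgdeb')
  14 → (4, 'egbcageeacfegbffgdeb')
  15 → (15, 'egbffgdeb')
  16 → (3, 'fegbcageeacfegbffgdeb')
  17 → (14, 'fegbffgdeb')
  18 → (18, 'ffgdeb')
  19 → (19, 'fgdeb')
  20 → (5, 'gbcageeacfegbffgdeb')
  21 → (16, 'gbffgdeb')
  22 → (20, 'gdeb')
  23 → (9, 'geeacfegbffgdeb')

SA = [0, 12, 8, 23, 6, 17, 7, 1, 2, 13, 21, 11, 22, 10, 4, 15, 3, 14, 18, 19, 5, 16, 20, 9]
rank  pair      lcp
   1  s[0:],s[12:]  2  'ac'
   2  s[12:],s[8:]  1  'a'
   3  s[8:],s[23:]  0  ''
   4  s[23:],s[6:]  1  'b'
   5  s[6:],s[17:]  1  'b'
   6  s[17:],s[7:]  0  ''
   7  s[7:],s[1:]  1  'c'
   8  s[1:],s[2:]  1  'c'
   9  s[2:],s[13:]  5  'cfegb'
  10  s[13:],s[21:]  0  ''
  11  s[21:],s[11:]  0  ''
  12  s[11:],s[22:]  1  'e'
  13  s[22:],s[10:]  1  'e'
  14  s[10:],s[4:]  1  'e'
  15  s[4:],s[15:]  3  'egb'
  16  s[15:],s[3:]  0  ''
  17  s[3:],s[14:]  4  'fegb'
  18  s[14:],s[18:]  1  'f'
  19  s[18:],s[19:]  1  'f'
  20  s[19:],s[5:]  0  ''
  21  s[5:],s[16:]  2  'gb'
  22  s[16:],s[20:]  1  'g'
  23  s[20:],s[9:]  1  'g'

n(n+1)/2 = 24·25/2 = 300
Σ LCP = 0 + 2 + 1 + 0 + 1 + 1 + 0 + 1 + 1 + 5 + 0 + 0 + 1 + 1 + 1 + 3 + 0 + 4 + 1 + 1 + 0 + 2 + 1 + 1 = 28
distinct = 300 − 28 = 272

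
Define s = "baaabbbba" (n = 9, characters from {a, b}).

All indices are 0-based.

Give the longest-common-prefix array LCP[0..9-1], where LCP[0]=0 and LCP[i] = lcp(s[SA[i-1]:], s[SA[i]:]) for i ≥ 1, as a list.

rank | idx | suffix
   0 |   8 | a
   1 |   1 | aaabbbba
   2 |   2 | aabbbba
   3 |   3 | abbbba
   4 |   7 | ba
   5 |   0 | baaabbbba
   6 |   6 | bba
   7 |   5 | bbba
   8 |   4 | bbbba

SA = [8, 1, 2, 3, 7, 0, 6, 5, 4]
[i] adj suffixes → lcp
  [1] 8/1 → 1 ('a')
  [2] 1/2 → 2 ('aa')
  [3] 2/3 → 1 ('a')
  [4] 3/7 → 0 ('')
  [5] 7/0 → 2 ('ba')
  [6] 0/6 → 1 ('b')
  [7] 6/5 → 2 ('bb')
  [8] 5/4 → 3 ('bbb')

[0, 1, 2, 1, 0, 2, 1, 2, 3]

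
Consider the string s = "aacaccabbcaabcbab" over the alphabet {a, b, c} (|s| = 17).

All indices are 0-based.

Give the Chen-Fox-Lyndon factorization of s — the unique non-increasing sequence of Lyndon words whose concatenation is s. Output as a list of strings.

["aacaccabbc", "aabcbab"]

emit factor 1: 'aacaccabbc' (i=0, period=10)
emit factor 2: 'aabcbab' (i=10, period=7)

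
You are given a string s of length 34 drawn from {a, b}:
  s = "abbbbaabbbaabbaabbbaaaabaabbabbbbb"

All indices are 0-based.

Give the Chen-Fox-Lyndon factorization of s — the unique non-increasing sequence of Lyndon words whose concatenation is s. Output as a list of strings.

["abbbb", "aabbb", "aabbaabbb", "aaaabaabbabbbbb"]

emit factor 1: 'abbbb' (i=0, period=5)
emit factor 2: 'aabbb' (i=5, period=5)
emit factor 3: 'aabbaabbb' (i=10, period=9)
emit factor 4: 'aaaabaabbabbbbb' (i=19, period=15)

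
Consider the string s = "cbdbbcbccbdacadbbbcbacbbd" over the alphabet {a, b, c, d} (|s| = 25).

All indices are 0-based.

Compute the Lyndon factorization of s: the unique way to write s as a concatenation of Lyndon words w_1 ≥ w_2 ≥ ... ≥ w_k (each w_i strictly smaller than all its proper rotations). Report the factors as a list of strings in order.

["c", "bd", "bbcbccbd", "acadbbbcbacbbd"]

emit factor 1: 'c' (i=0, period=1)
emit factor 2: 'bd' (i=1, period=2)
emit factor 3: 'bbcbccbd' (i=3, period=8)
emit factor 4: 'acadbbbcbacbbd' (i=11, period=14)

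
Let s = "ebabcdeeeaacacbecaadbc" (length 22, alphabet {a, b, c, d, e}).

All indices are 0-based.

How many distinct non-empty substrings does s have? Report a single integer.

sorted suffixes:
  #0 SA[0]=9  'aacacbecaadbc'
  #1 SA[1]=17  'aadbc'
  #2 SA[2]=2  'abcdeeeaacacbecaadbc'
  #3 SA[3]=10  'acacbecaadbc'
  #4 SA[4]=12  'acbecaadbc'
  #5 SA[5]=18  'adbc'
  #6 SA[6]=1  'babcdeeeaacacbecaadbc'
  #7 SA[7]=20  'bc'
  #8 SA[8]=3  'bcdeeeaacacbecaadbc'
  #9 SA[9]=14  'becaadbc'
  #10 SA[10]=21  'c'
  #11 SA[11]=16  'caadbc'
  #12 SA[12]=11  'cacbecaadbc'
  #13 SA[13]=13  'cbecaadbc'
  #14 SA[14]=4  'cdeeeaacacbecaadbc'
  #15 SA[15]=19  'dbc'
  #16 SA[16]=5  'deeeaacacbecaadbc'
  #17 SA[17]=8  'eaacacbecaadbc'
  #18 SA[18]=0  'ebabcdeeeaacacbecaadbc'
  #19 SA[19]=15  'ecaadbc'
  #20 SA[20]=7  'eeaacacbecaadbc'
  #21 SA[21]=6  'eeeaacacbecaadbc'

SA = [9, 17, 2, 10, 12, 18, 1, 20, 3, 14, 21, 16, 11, 13, 4, 19, 5, 8, 0, 15, 7, 6]
[i] adj suffixes → lcp
  [1] 9/17 → 2 ('aa')
  [2] 17/2 → 1 ('a')
  [3] 2/10 → 1 ('a')
  [4] 10/12 → 2 ('ac')
  [5] 12/18 → 1 ('a')
  [6] 18/1 → 0 ('')
  [7] 1/20 → 1 ('b')
  [8] 20/3 → 2 ('bc')
  [9] 3/14 → 1 ('b')
  [10] 14/21 → 0 ('')
  [11] 21/16 → 1 ('c')
  [12] 16/11 → 2 ('ca')
  [13] 11/13 → 1 ('c')
  [14] 13/4 → 1 ('c')
  [15] 4/19 → 0 ('')
  [16] 19/5 → 1 ('d')
  [17] 5/8 → 0 ('')
  [18] 8/0 → 1 ('e')
  [19] 0/15 → 1 ('e')
  [20] 15/7 → 1 ('e')
  [21] 7/6 → 2 ('ee')

n(n+1)/2 = 22·23/2 = 253
Σ LCP = 0 + 2 + 1 + 1 + 2 + 1 + 0 + 1 + 2 + 1 + 0 + 1 + 2 + 1 + 1 + 0 + 1 + 0 + 1 + 1 + 1 + 2 = 22
distinct = 253 − 22 = 231

231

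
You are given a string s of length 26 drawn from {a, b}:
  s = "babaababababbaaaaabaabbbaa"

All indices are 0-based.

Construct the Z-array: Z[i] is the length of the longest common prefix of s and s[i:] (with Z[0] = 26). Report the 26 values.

Z[0]=26
i=1: fresh scan; Z[1]=0
i=2: fresh scan; Z[2]=2 extend→box=[2,4)
i=3: min(r-i=1, Z[1]=0)=0; Z[3]=0
i=4: fresh scan; Z[4]=0
i=5: fresh scan; Z[5]=4 extend→box=[5,9)
i=6: min(r-i=3, Z[1]=0)=0; Z[6]=0
i=7: min(r-i=2, Z[2]=2)=2; Z[7]=4 extend→box=[7,11)
i=8: min(r-i=3, Z[1]=0)=0; Z[8]=0
i=9: min(r-i=2, Z[2]=2)=2; Z[9]=3 extend→box=[9,12)
i=10: min(r-i=2, Z[1]=0)=0; Z[10]=0
i=11: min(r-i=1, Z[2]=2)=1; Z[11]=1
i=12: fresh scan; Z[12]=2 extend→box=[12,14)
i=13: min(r-i=1, Z[1]=0)=0; Z[13]=0
i=14: fresh scan; Z[14]=0
i=15: fresh scan; Z[15]=0
i=16: fresh scan; Z[16]=0
i=17: fresh scan; Z[17]=0
i=18: fresh scan; Z[18]=2 extend→box=[18,20)
i=19: min(r-i=1, Z[1]=0)=0; Z[19]=0
i=20: fresh scan; Z[20]=0
i=21: fresh scan; Z[21]=1 extend→box=[21,22)
i=22: fresh scan; Z[22]=1 extend→box=[22,23)
i=23: fresh scan; Z[23]=2 extend→box=[23,25)
i=24: min(r-i=1, Z[1]=0)=0; Z[24]=0
i=25: fresh scan; Z[25]=0

[26, 0, 2, 0, 0, 4, 0, 4, 0, 3, 0, 1, 2, 0, 0, 0, 0, 0, 2, 0, 0, 1, 1, 2, 0, 0]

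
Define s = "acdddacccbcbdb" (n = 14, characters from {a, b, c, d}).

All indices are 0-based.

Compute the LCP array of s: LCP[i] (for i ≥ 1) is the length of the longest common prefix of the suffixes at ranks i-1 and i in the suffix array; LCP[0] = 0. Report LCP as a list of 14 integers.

rank→(start, suffix):
  0 → (5, 'acccbcbdb')
  1 → (0, 'acdddacccbcbdb')
  2 → (13, 'b')
  3 → (9, 'bcbdb')
  4 → (11, 'bdb')
  5 → (8, 'cbcbdb')
  6 → (10, 'cbdb')
  7 → (7, 'ccbcbdb')
  8 → (6, 'cccbcbdb')
  9 → (1, 'cdddacccbcbdb')
  10 → (4, 'dacccbcbdb')
  11 → (12, 'db')
  12 → (3, 'ddacccbcbdb')
  13 → (2, 'dddacccbcbdb')

SA = [5, 0, 13, 9, 11, 8, 10, 7, 6, 1, 4, 12, 3, 2]
i: (SA[i-1],SA[i]) lcp shared
  1: (5,0) 2 'ac'
  2: (0,13) 0 ''
  3: (13,9) 1 'b'
  4: (9,11) 1 'b'
  5: (11,8) 0 ''
  6: (8,10) 2 'cb'
  7: (10,7) 1 'c'
  8: (7,6) 2 'cc'
  9: (6,1) 1 'c'
  10: (1,4) 0 ''
  11: (4,12) 1 'd'
  12: (12,3) 1 'd'
  13: (3,2) 2 'dd'

[0, 2, 0, 1, 1, 0, 2, 1, 2, 1, 0, 1, 1, 2]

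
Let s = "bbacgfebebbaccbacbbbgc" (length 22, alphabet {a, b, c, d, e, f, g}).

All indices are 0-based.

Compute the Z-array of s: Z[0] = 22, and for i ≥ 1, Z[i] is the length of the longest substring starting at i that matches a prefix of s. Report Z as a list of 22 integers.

Z[0]=22
i=1: fresh scan; Z[1]=1 scan→box=[1,2)
i=2: fresh scan; Z[2]=0
i=3: fresh scan; Z[3]=0
i=4: fresh scan; Z[4]=0
i=5: fresh scan; Z[5]=0
i=6: fresh scan; Z[6]=0
i=7: fresh scan; Z[7]=1 scan→box=[7,8)
i=8: fresh scan; Z[8]=0
i=9: fresh scan; Z[9]=4 scan→box=[9,13)
i=10: min(r-i=3, Z[1]=1)=1; Z[10]=1
i=11: min(r-i=2, Z[2]=0)=0; Z[11]=0
i=12: min(r-i=1, Z[3]=0)=0; Z[12]=0
i=13: fresh scan; Z[13]=0
i=14: fresh scan; Z[14]=1 scan→box=[14,15)
i=15: fresh scan; Z[15]=0
i=16: fresh scan; Z[16]=0
i=17: fresh scan; Z[17]=2 scan→box=[17,19)
i=18: min(r-i=1, Z[1]=1)=1; Z[18]=2 scan→box=[18,20)
i=19: min(r-i=1, Z[1]=1)=1; Z[19]=1
i=20: fresh scan; Z[20]=0
i=21: fresh scan; Z[21]=0

[22, 1, 0, 0, 0, 0, 0, 1, 0, 4, 1, 0, 0, 0, 1, 0, 0, 2, 2, 1, 0, 0]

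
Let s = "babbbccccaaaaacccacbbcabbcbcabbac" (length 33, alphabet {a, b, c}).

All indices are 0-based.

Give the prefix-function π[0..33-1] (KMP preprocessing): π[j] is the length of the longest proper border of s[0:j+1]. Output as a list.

[0, 0, 1, 1, 1, 0, 0, 0, 0, 0, 0, 0, 0, 0, 0, 0, 0, 0, 0, 1, 1, 0, 0, 1, 1, 0, 1, 0, 0, 1, 1, 2, 0]

π[0] = 0
j=1 s[j]='a': π[1]=0 (border '')
j=2 s[j]='b': π[2]=1 (border 'b')
j=3 s[j]='b': k: 1→0; π[3]=1 (border 'b')
j=4 s[j]='b': k: 1→0; π[4]=1 (border 'b')
j=5 s[j]='c': k: 1→0; π[5]=0 (border '')
j=6 s[j]='c': π[6]=0 (border '')
j=7 s[j]='c': π[7]=0 (border '')
j=8 s[j]='c': π[8]=0 (border '')
j=9 s[j]='a': π[9]=0 (border '')
j=10 s[j]='a': π[10]=0 (border '')
j=11 s[j]='a': π[11]=0 (border '')
j=12 s[j]='a': π[12]=0 (border '')
j=13 s[j]='a': π[13]=0 (border '')
j=14 s[j]='c': π[14]=0 (border '')
j=15 s[j]='c': π[15]=0 (border '')
j=16 s[j]='c': π[16]=0 (border '')
j=17 s[j]='a': π[17]=0 (border '')
j=18 s[j]='c': π[18]=0 (border '')
j=19 s[j]='b': π[19]=1 (border 'b')
j=20 s[j]='b': k: 1→0; π[20]=1 (border 'b')
j=21 s[j]='c': k: 1→0; π[21]=0 (border '')
j=22 s[j]='a': π[22]=0 (border '')
j=23 s[j]='b': π[23]=1 (border 'b')
j=24 s[j]='b': k: 1→0; π[24]=1 (border 'b')
j=25 s[j]='c': k: 1→0; π[25]=0 (border '')
j=26 s[j]='b': π[26]=1 (border 'b')
j=27 s[j]='c': k: 1→0; π[27]=0 (border '')
j=28 s[j]='a': π[28]=0 (border '')
j=29 s[j]='b': π[29]=1 (border 'b')
j=30 s[j]='b': k: 1→0; π[30]=1 (border 'b')
j=31 s[j]='a': π[31]=2 (border 'ba')
j=32 s[j]='c': k: 2→0; π[32]=0 (border '')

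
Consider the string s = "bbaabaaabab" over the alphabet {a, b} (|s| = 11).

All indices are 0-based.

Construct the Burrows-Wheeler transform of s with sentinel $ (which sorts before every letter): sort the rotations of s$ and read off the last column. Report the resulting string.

rank  rotation      last
    0  $bbaabaaabab  b
    1  aaabab$bbaab  b
    2  aabaaabab$bb  b
    3  aabab$bbaaba  a
    4  ab$bbaabaaab  b
    5  abaaabab$bba  a
    6  abab$bbaabaa  a
    7  b$bbaabaaaba  a
    8  baaabab$bbaa  a
    9  baabaaabab$b  b
   10  bab$bbaabaaa  a
   11  bbaabaaabab$  $

bbbabaaaaba$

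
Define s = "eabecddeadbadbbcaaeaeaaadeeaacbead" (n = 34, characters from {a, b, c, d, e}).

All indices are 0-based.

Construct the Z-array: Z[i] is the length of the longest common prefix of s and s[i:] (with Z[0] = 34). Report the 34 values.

[34, 0, 0, 1, 0, 0, 0, 2, 0, 0, 0, 0, 0, 0, 0, 0, 0, 0, 2, 0, 2, 0, 0, 0, 0, 1, 2, 0, 0, 0, 0, 2, 0, 0]

Z[0]=34
i=1: outside box; Z[1]=0
i=2: outside box; Z[2]=0
i=3: outside box; Z[3]=1 grow→box=[3,4)
i=4: outside box; Z[4]=0
i=5: outside box; Z[5]=0
i=6: outside box; Z[6]=0
i=7: outside box; Z[7]=2 grow→box=[7,9)
i=8: min(r-i=1, Z[1]=0)=0; Z[8]=0
i=9: outside box; Z[9]=0
i=10: outside box; Z[10]=0
i=11: outside box; Z[11]=0
i=12: outside box; Z[12]=0
i=13: outside box; Z[13]=0
i=14: outside box; Z[14]=0
i=15: outside box; Z[15]=0
i=16: outside box; Z[16]=0
i=17: outside box; Z[17]=0
i=18: outside box; Z[18]=2 grow→box=[18,20)
i=19: min(r-i=1, Z[1]=0)=0; Z[19]=0
i=20: outside box; Z[20]=2 grow→box=[20,22)
i=21: min(r-i=1, Z[1]=0)=0; Z[21]=0
i=22: outside box; Z[22]=0
i=23: outside box; Z[23]=0
i=24: outside box; Z[24]=0
i=25: outside box; Z[25]=1 grow→box=[25,26)
i=26: outside box; Z[26]=2 grow→box=[26,28)
i=27: min(r-i=1, Z[1]=0)=0; Z[27]=0
i=28: outside box; Z[28]=0
i=29: outside box; Z[29]=0
i=30: outside box; Z[30]=0
i=31: outside box; Z[31]=2 grow→box=[31,33)
i=32: min(r-i=1, Z[1]=0)=0; Z[32]=0
i=33: outside box; Z[33]=0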